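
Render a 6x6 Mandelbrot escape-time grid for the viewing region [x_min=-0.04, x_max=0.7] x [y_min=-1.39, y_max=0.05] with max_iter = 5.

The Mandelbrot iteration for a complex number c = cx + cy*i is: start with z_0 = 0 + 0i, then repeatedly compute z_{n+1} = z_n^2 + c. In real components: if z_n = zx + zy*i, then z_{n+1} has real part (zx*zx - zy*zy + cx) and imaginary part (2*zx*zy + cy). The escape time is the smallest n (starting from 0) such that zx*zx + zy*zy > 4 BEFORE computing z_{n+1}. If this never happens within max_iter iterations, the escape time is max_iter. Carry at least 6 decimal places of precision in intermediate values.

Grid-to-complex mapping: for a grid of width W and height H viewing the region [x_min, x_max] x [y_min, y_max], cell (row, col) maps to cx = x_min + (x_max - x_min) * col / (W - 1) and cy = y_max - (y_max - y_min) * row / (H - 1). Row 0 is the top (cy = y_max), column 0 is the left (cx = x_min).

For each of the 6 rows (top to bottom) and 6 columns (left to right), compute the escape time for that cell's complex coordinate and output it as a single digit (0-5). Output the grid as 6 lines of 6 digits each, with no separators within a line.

(row=0, col=0): c = -0.0400 + 0.0500i → escape time 5
(row=0, col=1): c = 0.1080 + 0.0500i → escape time 5
(row=0, col=2): c = 0.2560 + 0.0500i → escape time 5
(row=0, col=3): c = 0.4040 + 0.0500i → escape time 5
(row=0, col=4): c = 0.5520 + 0.0500i → escape time 4
(row=0, col=5): c = 0.7000 + 0.0500i → escape time 3
(row=1, col=0): c = -0.0400 + -0.2380i → escape time 5
(row=1, col=1): c = 0.1080 + -0.2380i → escape time 5
(row=1, col=2): c = 0.2560 + -0.2380i → escape time 5
(row=1, col=3): c = 0.4040 + -0.2380i → escape time 5
(row=1, col=4): c = 0.5520 + -0.2380i → escape time 4
(row=1, col=5): c = 0.7000 + -0.2380i → escape time 3
(row=2, col=0): c = -0.0400 + -0.5260i → escape time 5
(row=2, col=1): c = 0.1080 + -0.5260i → escape time 5
(row=2, col=2): c = 0.2560 + -0.5260i → escape time 5
(row=2, col=3): c = 0.4040 + -0.5260i → escape time 5
(row=2, col=4): c = 0.5520 + -0.5260i → escape time 4
(row=2, col=5): c = 0.7000 + -0.5260i → escape time 3
(row=3, col=0): c = -0.0400 + -0.8140i → escape time 5
(row=3, col=1): c = 0.1080 + -0.8140i → escape time 5
(row=3, col=2): c = 0.2560 + -0.8140i → escape time 5
(row=3, col=3): c = 0.4040 + -0.8140i → escape time 4
(row=3, col=4): c = 0.5520 + -0.8140i → escape time 3
(row=3, col=5): c = 0.7000 + -0.8140i → escape time 2
(row=4, col=0): c = -0.0400 + -1.1020i → escape time 5
(row=4, col=1): c = 0.1080 + -1.1020i → escape time 4
(row=4, col=2): c = 0.2560 + -1.1020i → escape time 3
(row=4, col=3): c = 0.4040 + -1.1020i → escape time 2
(row=4, col=4): c = 0.5520 + -1.1020i → escape time 2
(row=4, col=5): c = 0.7000 + -1.1020i → escape time 2
(row=5, col=0): c = -0.0400 + -1.3900i → escape time 2
(row=5, col=1): c = 0.1080 + -1.3900i → escape time 2
(row=5, col=2): c = 0.2560 + -1.3900i → escape time 2
(row=5, col=3): c = 0.4040 + -1.3900i → escape time 2
(row=5, col=4): c = 0.5520 + -1.3900i → escape time 2
(row=5, col=5): c = 0.7000 + -1.3900i → escape time 2

Answer: 555543
555543
555543
555432
543222
222222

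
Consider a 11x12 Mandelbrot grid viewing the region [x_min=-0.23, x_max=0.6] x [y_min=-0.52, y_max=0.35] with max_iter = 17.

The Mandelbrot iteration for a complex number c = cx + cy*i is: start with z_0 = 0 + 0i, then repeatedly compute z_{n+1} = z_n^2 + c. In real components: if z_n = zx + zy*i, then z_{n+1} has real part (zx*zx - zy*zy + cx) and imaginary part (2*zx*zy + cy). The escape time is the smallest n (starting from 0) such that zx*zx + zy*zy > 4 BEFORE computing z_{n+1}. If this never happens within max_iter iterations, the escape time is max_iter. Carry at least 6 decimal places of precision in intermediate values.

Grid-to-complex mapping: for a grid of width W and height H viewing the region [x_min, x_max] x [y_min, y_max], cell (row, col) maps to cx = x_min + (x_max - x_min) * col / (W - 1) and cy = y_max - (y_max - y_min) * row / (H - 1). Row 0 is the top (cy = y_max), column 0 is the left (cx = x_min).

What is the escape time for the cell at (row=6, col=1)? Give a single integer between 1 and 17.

z_0 = 0 + 0i, c = -0.1470 + -0.1245i
Iter 1: z = -0.1470 + -0.1245i, |z|^2 = 0.0371
Iter 2: z = -0.1409 + -0.0879i, |z|^2 = 0.0276
Iter 3: z = -0.1349 + -0.0998i, |z|^2 = 0.0281
Iter 4: z = -0.1388 + -0.0976i, |z|^2 = 0.0288
Iter 5: z = -0.1373 + -0.0975i, |z|^2 = 0.0283
Iter 6: z = -0.1377 + -0.0978i, |z|^2 = 0.0285
Iter 7: z = -0.1376 + -0.0976i, |z|^2 = 0.0285
Iter 8: z = -0.1376 + -0.0977i, |z|^2 = 0.0285
Iter 9: z = -0.1376 + -0.0977i, |z|^2 = 0.0285
Iter 10: z = -0.1376 + -0.0977i, |z|^2 = 0.0285
Iter 11: z = -0.1376 + -0.0977i, |z|^2 = 0.0285
Iter 12: z = -0.1376 + -0.0977i, |z|^2 = 0.0285
Iter 13: z = -0.1376 + -0.0977i, |z|^2 = 0.0285
Iter 14: z = -0.1376 + -0.0977i, |z|^2 = 0.0285
Iter 15: z = -0.1376 + -0.0977i, |z|^2 = 0.0285
Iter 16: z = -0.1376 + -0.0977i, |z|^2 = 0.0285

Answer: 17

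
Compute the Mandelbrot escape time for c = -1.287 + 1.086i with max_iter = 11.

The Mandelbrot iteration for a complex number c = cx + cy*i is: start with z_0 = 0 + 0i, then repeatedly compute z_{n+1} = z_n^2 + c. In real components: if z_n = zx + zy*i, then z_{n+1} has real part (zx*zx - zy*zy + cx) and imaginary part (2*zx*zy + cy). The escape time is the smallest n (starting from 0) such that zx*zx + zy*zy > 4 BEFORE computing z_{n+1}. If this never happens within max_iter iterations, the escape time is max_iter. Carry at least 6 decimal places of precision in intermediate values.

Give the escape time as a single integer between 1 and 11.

Answer: 3

Derivation:
z_0 = 0 + 0i, c = -1.2870 + 1.0860i
Iter 1: z = -1.2870 + 1.0860i, |z|^2 = 2.8358
Iter 2: z = -0.8100 + -1.7094i, |z|^2 = 3.5781
Iter 3: z = -3.5528 + 3.8553i, |z|^2 = 27.4853
Escaped at iteration 3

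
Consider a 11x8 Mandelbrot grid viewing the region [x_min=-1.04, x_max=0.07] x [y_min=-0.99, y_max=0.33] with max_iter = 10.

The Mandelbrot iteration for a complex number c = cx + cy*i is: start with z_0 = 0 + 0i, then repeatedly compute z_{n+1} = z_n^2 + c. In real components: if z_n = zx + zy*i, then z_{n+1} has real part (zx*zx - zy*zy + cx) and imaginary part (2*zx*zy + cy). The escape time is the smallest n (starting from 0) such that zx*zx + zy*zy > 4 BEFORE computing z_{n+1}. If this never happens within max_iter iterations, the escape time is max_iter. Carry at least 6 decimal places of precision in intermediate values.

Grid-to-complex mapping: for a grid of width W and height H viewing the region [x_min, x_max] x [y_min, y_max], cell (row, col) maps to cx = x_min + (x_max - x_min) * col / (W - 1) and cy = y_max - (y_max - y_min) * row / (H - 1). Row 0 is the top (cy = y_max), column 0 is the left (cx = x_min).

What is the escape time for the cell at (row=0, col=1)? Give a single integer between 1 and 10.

z_0 = 0 + 0i, c = -0.9290 + 0.3300i
Iter 1: z = -0.9290 + 0.3300i, |z|^2 = 0.9719
Iter 2: z = -0.1749 + -0.2831i, |z|^2 = 0.1107
Iter 3: z = -0.9786 + 0.4290i, |z|^2 = 1.1417
Iter 4: z = -0.1554 + -0.5097i, |z|^2 = 0.2839
Iter 5: z = -1.1646 + 0.4884i, |z|^2 = 1.5949
Iter 6: z = 0.1888 + -0.8076i, |z|^2 = 0.6879
Iter 7: z = -1.5456 + 0.0251i, |z|^2 = 2.3897
Iter 8: z = 1.4594 + 0.2524i, |z|^2 = 2.1935
Iter 9: z = 1.1371 + 1.0668i, |z|^2 = 2.4310

Answer: 10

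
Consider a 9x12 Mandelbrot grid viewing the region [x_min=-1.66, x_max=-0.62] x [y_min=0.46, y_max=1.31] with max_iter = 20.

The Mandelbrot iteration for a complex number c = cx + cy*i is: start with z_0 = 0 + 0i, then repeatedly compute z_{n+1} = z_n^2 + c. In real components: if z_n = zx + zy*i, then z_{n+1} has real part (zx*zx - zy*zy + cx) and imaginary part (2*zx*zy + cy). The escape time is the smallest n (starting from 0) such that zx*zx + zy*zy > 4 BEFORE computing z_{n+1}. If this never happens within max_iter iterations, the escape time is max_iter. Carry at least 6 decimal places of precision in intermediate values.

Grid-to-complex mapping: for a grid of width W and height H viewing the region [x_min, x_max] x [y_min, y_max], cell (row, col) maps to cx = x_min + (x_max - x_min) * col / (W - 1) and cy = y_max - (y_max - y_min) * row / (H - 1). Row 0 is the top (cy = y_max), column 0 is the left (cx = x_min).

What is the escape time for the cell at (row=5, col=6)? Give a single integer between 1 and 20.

z_0 = 0 + 0i, c = -0.8800 + 0.9236i
Iter 1: z = -0.8800 + 0.9236i, |z|^2 = 1.6275
Iter 2: z = -0.9587 + -0.7020i, |z|^2 = 1.4119
Iter 3: z = -0.4536 + 2.2696i, |z|^2 = 5.3568
Escaped at iteration 3

Answer: 3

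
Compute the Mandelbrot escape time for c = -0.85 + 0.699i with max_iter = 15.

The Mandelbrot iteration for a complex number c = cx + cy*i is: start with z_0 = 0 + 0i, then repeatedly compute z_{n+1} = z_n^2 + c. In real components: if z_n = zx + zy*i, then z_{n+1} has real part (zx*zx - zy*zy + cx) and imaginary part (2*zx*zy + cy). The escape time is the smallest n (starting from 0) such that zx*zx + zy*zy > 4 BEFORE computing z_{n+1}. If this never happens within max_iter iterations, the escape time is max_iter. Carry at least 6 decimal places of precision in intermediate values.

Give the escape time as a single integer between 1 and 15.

Answer: 4

Derivation:
z_0 = 0 + 0i, c = -0.8500 + 0.6990i
Iter 1: z = -0.8500 + 0.6990i, |z|^2 = 1.2111
Iter 2: z = -0.6161 + -0.4893i, |z|^2 = 0.6190
Iter 3: z = -0.7098 + 1.3019i, |z|^2 = 2.1989
Iter 4: z = -2.0411 + -1.1493i, |z|^2 = 5.4870
Escaped at iteration 4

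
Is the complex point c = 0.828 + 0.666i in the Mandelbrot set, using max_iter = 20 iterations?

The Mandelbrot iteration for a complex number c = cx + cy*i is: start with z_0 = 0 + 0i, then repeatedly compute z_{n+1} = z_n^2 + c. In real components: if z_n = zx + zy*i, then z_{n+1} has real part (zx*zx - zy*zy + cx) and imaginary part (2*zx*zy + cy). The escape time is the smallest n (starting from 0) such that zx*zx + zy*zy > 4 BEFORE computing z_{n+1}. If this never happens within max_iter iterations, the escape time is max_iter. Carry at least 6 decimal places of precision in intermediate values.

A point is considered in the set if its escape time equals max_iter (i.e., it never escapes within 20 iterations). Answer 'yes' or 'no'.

z_0 = 0 + 0i, c = 0.8280 + 0.6660i
Iter 1: z = 0.8280 + 0.6660i, |z|^2 = 1.1291
Iter 2: z = 1.0700 + 1.7689i, |z|^2 = 4.2740
Escaped at iteration 2

Answer: no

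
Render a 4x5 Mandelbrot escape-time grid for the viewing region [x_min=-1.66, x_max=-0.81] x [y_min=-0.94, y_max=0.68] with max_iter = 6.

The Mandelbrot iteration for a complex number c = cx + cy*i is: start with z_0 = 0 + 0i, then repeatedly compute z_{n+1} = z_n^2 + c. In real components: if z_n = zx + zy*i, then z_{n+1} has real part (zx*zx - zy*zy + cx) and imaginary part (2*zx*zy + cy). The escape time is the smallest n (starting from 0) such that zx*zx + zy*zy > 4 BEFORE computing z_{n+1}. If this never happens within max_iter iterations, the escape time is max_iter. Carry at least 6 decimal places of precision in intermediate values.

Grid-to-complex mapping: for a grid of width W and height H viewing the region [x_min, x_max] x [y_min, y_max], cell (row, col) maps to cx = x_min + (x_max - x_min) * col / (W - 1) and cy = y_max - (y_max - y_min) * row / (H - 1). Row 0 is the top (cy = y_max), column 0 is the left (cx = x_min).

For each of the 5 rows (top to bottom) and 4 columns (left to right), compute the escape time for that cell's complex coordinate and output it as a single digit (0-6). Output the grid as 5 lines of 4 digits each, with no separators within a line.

Answer: 3334
4666
5666
3356
2333

Derivation:
(row=0, col=0): c = -1.6600 + 0.6800i → escape time 3
(row=0, col=1): c = -1.3767 + 0.6800i → escape time 3
(row=0, col=2): c = -1.0933 + 0.6800i → escape time 3
(row=0, col=3): c = -0.8100 + 0.6800i → escape time 4
(row=1, col=0): c = -1.6600 + 0.2750i → escape time 4
(row=1, col=1): c = -1.3767 + 0.2750i → escape time 6
(row=1, col=2): c = -1.0933 + 0.2750i → escape time 6
(row=1, col=3): c = -0.8100 + 0.2750i → escape time 6
(row=2, col=0): c = -1.6600 + -0.1300i → escape time 5
(row=2, col=1): c = -1.3767 + -0.1300i → escape time 6
(row=2, col=2): c = -1.0933 + -0.1300i → escape time 6
(row=2, col=3): c = -0.8100 + -0.1300i → escape time 6
(row=3, col=0): c = -1.6600 + -0.5350i → escape time 3
(row=3, col=1): c = -1.3767 + -0.5350i → escape time 3
(row=3, col=2): c = -1.0933 + -0.5350i → escape time 5
(row=3, col=3): c = -0.8100 + -0.5350i → escape time 6
(row=4, col=0): c = -1.6600 + -0.9400i → escape time 2
(row=4, col=1): c = -1.3767 + -0.9400i → escape time 3
(row=4, col=2): c = -1.0933 + -0.9400i → escape time 3
(row=4, col=3): c = -0.8100 + -0.9400i → escape time 3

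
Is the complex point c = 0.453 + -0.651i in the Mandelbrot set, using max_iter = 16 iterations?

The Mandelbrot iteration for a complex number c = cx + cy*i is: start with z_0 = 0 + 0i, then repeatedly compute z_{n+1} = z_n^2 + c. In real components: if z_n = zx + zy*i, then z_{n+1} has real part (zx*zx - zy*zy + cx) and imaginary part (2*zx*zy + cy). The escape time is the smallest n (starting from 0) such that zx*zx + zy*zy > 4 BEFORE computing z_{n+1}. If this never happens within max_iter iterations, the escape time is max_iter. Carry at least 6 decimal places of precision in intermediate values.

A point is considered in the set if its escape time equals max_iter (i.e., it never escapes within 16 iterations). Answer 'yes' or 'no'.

z_0 = 0 + 0i, c = 0.4530 + -0.6510i
Iter 1: z = 0.4530 + -0.6510i, |z|^2 = 0.6290
Iter 2: z = 0.2344 + -1.2408i, |z|^2 = 1.5945
Iter 3: z = -1.0317 + -1.2327i, |z|^2 = 2.5839
Iter 4: z = -0.0023 + 1.8925i, |z|^2 = 3.5814
Iter 5: z = -3.1284 + -0.6596i, |z|^2 = 10.2218
Escaped at iteration 5

Answer: no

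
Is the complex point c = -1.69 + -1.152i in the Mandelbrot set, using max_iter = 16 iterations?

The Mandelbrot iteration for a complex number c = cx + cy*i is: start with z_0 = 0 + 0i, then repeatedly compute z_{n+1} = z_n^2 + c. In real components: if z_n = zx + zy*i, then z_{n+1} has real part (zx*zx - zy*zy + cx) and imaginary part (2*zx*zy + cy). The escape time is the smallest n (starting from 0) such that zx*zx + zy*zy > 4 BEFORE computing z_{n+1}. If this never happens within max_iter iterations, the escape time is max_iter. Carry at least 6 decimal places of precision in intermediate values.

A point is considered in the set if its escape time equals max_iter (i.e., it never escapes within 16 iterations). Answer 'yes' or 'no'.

z_0 = 0 + 0i, c = -1.6900 + -1.1520i
Iter 1: z = -1.6900 + -1.1520i, |z|^2 = 4.1832
Escaped at iteration 1

Answer: no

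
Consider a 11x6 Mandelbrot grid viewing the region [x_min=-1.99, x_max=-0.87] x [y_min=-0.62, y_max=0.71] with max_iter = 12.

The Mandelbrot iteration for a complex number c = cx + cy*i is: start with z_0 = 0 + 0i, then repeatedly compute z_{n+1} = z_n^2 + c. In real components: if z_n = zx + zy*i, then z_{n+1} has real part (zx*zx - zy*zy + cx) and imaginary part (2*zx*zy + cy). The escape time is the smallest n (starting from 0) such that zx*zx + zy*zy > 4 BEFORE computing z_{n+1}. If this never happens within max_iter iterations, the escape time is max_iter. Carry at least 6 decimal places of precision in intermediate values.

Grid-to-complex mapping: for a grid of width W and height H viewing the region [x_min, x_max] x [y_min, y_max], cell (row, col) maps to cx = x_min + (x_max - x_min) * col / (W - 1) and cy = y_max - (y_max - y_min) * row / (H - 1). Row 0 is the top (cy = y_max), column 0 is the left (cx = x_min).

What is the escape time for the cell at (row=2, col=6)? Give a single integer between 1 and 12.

z_0 = 0 + 0i, c = -1.3180 + 0.1780i
Iter 1: z = -1.3180 + 0.1780i, |z|^2 = 1.7688
Iter 2: z = 0.3874 + -0.2912i, |z|^2 = 0.2349
Iter 3: z = -1.2527 + -0.0477i, |z|^2 = 1.5715
Iter 4: z = 0.2490 + 0.2974i, |z|^2 = 0.1504
Iter 5: z = -1.3445 + 0.3261i, |z|^2 = 1.9139
Iter 6: z = 0.3832 + -0.6988i, |z|^2 = 0.6352
Iter 7: z = -1.6595 + -0.3576i, |z|^2 = 2.8816
Iter 8: z = 1.3079 + 1.3648i, |z|^2 = 3.5733
Iter 9: z = -1.4701 + 3.7481i, |z|^2 = 16.2094
Escaped at iteration 9

Answer: 9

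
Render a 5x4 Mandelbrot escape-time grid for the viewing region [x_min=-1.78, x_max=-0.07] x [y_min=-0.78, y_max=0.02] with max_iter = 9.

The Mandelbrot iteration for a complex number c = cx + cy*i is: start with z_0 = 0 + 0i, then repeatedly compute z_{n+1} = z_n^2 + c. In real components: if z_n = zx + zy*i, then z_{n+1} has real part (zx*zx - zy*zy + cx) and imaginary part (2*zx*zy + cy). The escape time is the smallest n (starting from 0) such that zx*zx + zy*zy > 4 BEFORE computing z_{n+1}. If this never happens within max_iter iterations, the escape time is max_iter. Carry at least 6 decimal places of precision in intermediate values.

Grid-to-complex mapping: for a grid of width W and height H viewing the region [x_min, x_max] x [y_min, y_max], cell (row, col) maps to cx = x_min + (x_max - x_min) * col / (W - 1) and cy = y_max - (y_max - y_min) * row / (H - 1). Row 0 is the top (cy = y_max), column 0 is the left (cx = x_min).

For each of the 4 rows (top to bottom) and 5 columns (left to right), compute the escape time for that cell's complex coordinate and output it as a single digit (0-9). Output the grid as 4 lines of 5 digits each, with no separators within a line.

(row=0, col=0): c = -1.7800 + 0.0200i → escape time 9
(row=0, col=1): c = -1.3525 + 0.0200i → escape time 9
(row=0, col=2): c = -0.9250 + 0.0200i → escape time 9
(row=0, col=3): c = -0.4975 + 0.0200i → escape time 9
(row=0, col=4): c = -0.0700 + 0.0200i → escape time 9
(row=1, col=0): c = -1.7800 + -0.2467i → escape time 4
(row=1, col=1): c = -1.3525 + -0.2467i → escape time 7
(row=1, col=2): c = -0.9250 + -0.2467i → escape time 9
(row=1, col=3): c = -0.4975 + -0.2467i → escape time 9
(row=1, col=4): c = -0.0700 + -0.2467i → escape time 9
(row=2, col=0): c = -1.7800 + -0.5133i → escape time 3
(row=2, col=1): c = -1.3525 + -0.5133i → escape time 3
(row=2, col=2): c = -0.9250 + -0.5133i → escape time 5
(row=2, col=3): c = -0.4975 + -0.5133i → escape time 9
(row=2, col=4): c = -0.0700 + -0.5133i → escape time 9
(row=3, col=0): c = -1.7800 + -0.7800i → escape time 2
(row=3, col=1): c = -1.3525 + -0.7800i → escape time 3
(row=3, col=2): c = -0.9250 + -0.7800i → escape time 4
(row=3, col=3): c = -0.4975 + -0.7800i → escape time 6
(row=3, col=4): c = -0.0700 + -0.7800i → escape time 9

Answer: 99999
47999
33599
23469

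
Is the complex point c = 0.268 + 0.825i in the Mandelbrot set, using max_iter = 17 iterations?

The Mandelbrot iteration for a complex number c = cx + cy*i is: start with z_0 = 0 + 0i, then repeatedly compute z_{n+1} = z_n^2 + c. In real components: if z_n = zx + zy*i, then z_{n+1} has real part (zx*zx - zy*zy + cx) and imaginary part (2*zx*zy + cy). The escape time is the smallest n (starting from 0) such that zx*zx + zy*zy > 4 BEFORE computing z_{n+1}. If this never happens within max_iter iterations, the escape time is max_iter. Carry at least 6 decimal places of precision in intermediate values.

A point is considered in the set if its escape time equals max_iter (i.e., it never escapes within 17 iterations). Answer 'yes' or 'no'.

z_0 = 0 + 0i, c = 0.2680 + 0.8250i
Iter 1: z = 0.2680 + 0.8250i, |z|^2 = 0.7524
Iter 2: z = -0.3408 + 1.2672i, |z|^2 = 1.7219
Iter 3: z = -1.2217 + -0.0387i, |z|^2 = 1.4939
Iter 4: z = 1.7589 + 0.9196i, |z|^2 = 3.9395
Iter 5: z = 2.5161 + 4.0601i, |z|^2 = 22.8153
Escaped at iteration 5

Answer: no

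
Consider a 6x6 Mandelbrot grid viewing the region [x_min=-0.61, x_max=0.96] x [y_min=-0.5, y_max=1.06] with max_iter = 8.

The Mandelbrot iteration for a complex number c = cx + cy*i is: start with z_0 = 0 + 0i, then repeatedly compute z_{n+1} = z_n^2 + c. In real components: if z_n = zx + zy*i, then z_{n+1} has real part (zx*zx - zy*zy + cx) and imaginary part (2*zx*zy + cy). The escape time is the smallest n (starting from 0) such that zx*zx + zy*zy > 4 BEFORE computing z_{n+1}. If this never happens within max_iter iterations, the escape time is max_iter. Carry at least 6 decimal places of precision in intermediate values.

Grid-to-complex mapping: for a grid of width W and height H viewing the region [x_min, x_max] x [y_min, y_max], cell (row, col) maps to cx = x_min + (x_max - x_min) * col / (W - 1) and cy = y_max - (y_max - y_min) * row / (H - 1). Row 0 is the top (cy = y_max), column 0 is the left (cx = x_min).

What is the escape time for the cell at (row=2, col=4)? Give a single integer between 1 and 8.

z_0 = 0 + 0i, c = 0.6460 + 0.4360i
Iter 1: z = 0.6460 + 0.4360i, |z|^2 = 0.6074
Iter 2: z = 0.8732 + 0.9993i, |z|^2 = 1.7611
Iter 3: z = 0.4099 + 2.1812i, |z|^2 = 4.9258
Escaped at iteration 3

Answer: 3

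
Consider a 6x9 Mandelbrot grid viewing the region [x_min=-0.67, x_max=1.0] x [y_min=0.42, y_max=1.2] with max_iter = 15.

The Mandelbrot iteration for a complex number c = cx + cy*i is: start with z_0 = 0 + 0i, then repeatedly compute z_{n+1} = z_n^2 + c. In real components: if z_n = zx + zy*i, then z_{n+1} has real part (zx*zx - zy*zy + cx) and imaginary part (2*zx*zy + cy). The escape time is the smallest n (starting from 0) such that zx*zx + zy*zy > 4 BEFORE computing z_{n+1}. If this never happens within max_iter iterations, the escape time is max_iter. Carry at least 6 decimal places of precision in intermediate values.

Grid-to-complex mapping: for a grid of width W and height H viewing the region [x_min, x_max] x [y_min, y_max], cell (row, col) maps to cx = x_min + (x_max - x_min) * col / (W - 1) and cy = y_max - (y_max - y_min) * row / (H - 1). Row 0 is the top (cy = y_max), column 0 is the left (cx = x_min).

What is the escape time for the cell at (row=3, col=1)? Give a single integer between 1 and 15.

z_0 = 0 + 0i, c = -0.3360 + 0.9075i
Iter 1: z = -0.3360 + 0.9075i, |z|^2 = 0.9365
Iter 2: z = -1.0467 + 0.2977i, |z|^2 = 1.1841
Iter 3: z = 0.6709 + 0.2844i, |z|^2 = 0.5310
Iter 4: z = 0.0332 + 1.2891i, |z|^2 = 1.6629
Iter 5: z = -1.9967 + 0.9931i, |z|^2 = 4.9731
Escaped at iteration 5

Answer: 5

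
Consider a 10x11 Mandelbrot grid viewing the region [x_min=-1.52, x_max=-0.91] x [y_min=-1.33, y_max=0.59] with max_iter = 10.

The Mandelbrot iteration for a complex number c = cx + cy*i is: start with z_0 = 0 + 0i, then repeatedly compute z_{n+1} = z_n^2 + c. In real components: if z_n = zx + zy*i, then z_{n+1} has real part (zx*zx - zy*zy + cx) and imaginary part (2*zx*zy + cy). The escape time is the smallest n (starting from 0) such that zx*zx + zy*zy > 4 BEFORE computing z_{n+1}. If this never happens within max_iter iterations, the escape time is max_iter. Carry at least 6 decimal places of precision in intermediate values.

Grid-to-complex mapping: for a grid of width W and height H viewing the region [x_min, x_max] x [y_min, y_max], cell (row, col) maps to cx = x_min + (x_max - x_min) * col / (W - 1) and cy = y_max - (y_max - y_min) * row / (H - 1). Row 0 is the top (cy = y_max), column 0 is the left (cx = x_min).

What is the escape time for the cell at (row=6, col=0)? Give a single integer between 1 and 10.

z_0 = 0 + 0i, c = -1.5200 + -0.5620i
Iter 1: z = -1.5200 + -0.5620i, |z|^2 = 2.6262
Iter 2: z = 0.4746 + 1.1465i, |z|^2 = 1.5396
Iter 3: z = -2.6092 + 0.5261i, |z|^2 = 7.0848
Escaped at iteration 3

Answer: 3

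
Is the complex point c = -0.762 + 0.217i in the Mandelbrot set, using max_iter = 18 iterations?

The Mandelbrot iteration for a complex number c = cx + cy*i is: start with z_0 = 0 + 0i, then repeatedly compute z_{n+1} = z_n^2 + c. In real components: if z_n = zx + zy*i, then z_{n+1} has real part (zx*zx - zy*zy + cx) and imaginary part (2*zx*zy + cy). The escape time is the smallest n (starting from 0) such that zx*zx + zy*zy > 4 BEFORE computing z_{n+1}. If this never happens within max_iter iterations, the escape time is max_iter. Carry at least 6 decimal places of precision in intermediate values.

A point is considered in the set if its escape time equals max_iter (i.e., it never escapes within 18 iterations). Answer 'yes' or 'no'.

z_0 = 0 + 0i, c = -0.7620 + 0.2170i
Iter 1: z = -0.7620 + 0.2170i, |z|^2 = 0.6277
Iter 2: z = -0.2284 + -0.1137i, |z|^2 = 0.0651
Iter 3: z = -0.7227 + 0.2690i, |z|^2 = 0.5947
Iter 4: z = -0.3120 + -0.1718i, |z|^2 = 0.1268
Iter 5: z = -0.6942 + 0.3242i, |z|^2 = 0.5870
Iter 6: z = -0.3852 + -0.2331i, |z|^2 = 0.2027
Iter 7: z = -0.6679 + 0.3966i, |z|^2 = 0.6034
Iter 8: z = -0.4731 + -0.3128i, |z|^2 = 0.3217
Iter 9: z = -0.6360 + 0.5129i, |z|^2 = 0.6676
Iter 10: z = -0.6207 + -0.4354i, |z|^2 = 0.5748
Iter 11: z = -0.5664 + 0.7575i, |z|^2 = 0.8946
Iter 12: z = -1.0150 + -0.6411i, |z|^2 = 1.4412
Iter 13: z = -0.1427 + 1.5184i, |z|^2 = 2.3258
Iter 14: z = -3.0471 + -0.2162i, |z|^2 = 9.3318
Escaped at iteration 14

Answer: no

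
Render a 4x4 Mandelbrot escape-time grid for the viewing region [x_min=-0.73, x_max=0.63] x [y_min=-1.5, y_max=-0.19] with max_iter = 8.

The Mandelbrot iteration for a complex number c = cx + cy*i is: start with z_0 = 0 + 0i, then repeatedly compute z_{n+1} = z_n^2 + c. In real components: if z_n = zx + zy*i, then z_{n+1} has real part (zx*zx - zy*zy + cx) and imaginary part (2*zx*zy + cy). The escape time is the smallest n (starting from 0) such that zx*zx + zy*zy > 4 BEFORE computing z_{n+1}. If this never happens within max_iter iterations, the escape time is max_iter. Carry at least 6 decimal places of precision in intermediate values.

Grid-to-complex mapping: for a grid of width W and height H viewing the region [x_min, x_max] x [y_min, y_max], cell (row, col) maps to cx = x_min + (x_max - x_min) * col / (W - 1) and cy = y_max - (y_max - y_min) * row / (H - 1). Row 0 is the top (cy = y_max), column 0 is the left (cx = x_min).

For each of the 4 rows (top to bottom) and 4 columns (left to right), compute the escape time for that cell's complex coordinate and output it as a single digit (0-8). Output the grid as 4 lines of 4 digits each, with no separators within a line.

Answer: 8884
6883
3542
2222

Derivation:
(row=0, col=0): c = -0.7300 + -0.1900i → escape time 8
(row=0, col=1): c = -0.2767 + -0.1900i → escape time 8
(row=0, col=2): c = 0.1767 + -0.1900i → escape time 8
(row=0, col=3): c = 0.6300 + -0.1900i → escape time 4
(row=1, col=0): c = -0.7300 + -0.6267i → escape time 6
(row=1, col=1): c = -0.2767 + -0.6267i → escape time 8
(row=1, col=2): c = 0.1767 + -0.6267i → escape time 8
(row=1, col=3): c = 0.6300 + -0.6267i → escape time 3
(row=2, col=0): c = -0.7300 + -1.0633i → escape time 3
(row=2, col=1): c = -0.2767 + -1.0633i → escape time 5
(row=2, col=2): c = 0.1767 + -1.0633i → escape time 4
(row=2, col=3): c = 0.6300 + -1.0633i → escape time 2
(row=3, col=0): c = -0.7300 + -1.5000i → escape time 2
(row=3, col=1): c = -0.2767 + -1.5000i → escape time 2
(row=3, col=2): c = 0.1767 + -1.5000i → escape time 2
(row=3, col=3): c = 0.6300 + -1.5000i → escape time 2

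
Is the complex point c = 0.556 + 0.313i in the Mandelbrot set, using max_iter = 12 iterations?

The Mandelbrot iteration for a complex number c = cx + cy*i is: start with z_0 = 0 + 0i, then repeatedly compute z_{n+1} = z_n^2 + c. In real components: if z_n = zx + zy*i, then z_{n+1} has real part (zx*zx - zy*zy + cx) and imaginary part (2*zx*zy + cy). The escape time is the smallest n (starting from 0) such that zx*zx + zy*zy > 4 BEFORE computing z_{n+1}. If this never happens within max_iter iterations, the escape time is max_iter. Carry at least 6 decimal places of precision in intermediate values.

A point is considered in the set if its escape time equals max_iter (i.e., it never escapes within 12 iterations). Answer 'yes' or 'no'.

z_0 = 0 + 0i, c = 0.5560 + 0.3130i
Iter 1: z = 0.5560 + 0.3130i, |z|^2 = 0.4071
Iter 2: z = 0.7672 + 0.6611i, |z|^2 = 1.0255
Iter 3: z = 0.7076 + 1.3273i, |z|^2 = 2.2623
Iter 4: z = -0.7050 + 2.1912i, |z|^2 = 5.2986
Escaped at iteration 4

Answer: no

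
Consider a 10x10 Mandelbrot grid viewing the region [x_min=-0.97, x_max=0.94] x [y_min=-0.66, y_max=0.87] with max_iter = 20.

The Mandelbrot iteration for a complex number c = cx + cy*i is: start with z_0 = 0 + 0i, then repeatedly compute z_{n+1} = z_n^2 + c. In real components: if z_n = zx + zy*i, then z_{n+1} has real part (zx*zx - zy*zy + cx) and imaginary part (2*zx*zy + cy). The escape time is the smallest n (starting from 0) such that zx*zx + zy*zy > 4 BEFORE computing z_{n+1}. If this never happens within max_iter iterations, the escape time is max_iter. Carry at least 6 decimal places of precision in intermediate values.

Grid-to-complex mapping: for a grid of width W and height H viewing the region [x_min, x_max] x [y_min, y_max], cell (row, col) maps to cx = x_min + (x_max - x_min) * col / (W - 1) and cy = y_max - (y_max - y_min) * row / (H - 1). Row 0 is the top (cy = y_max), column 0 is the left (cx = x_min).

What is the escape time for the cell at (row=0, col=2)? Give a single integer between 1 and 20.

Answer: 4

Derivation:
z_0 = 0 + 0i, c = -0.5456 + 0.8700i
Iter 1: z = -0.5456 + 0.8700i, |z|^2 = 1.0545
Iter 2: z = -1.0048 + -0.0793i, |z|^2 = 1.0160
Iter 3: z = 0.4578 + 1.0293i, |z|^2 = 1.2691
Iter 4: z = -1.3954 + 1.8125i, |z|^2 = 5.2323
Escaped at iteration 4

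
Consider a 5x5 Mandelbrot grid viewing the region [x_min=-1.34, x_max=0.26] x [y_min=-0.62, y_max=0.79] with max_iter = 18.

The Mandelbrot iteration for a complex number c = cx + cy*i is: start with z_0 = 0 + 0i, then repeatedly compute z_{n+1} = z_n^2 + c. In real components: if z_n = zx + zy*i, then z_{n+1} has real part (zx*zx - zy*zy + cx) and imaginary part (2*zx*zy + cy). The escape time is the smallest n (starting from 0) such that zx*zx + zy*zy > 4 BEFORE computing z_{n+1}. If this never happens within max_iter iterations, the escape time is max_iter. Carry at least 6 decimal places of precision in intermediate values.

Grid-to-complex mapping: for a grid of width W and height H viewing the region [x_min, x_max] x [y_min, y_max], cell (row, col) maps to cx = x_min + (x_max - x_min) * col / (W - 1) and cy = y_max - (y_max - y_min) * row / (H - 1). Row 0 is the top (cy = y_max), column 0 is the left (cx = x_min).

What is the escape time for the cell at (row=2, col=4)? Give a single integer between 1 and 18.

z_0 = 0 + 0i, c = 0.2600 + 0.0850i
Iter 1: z = 0.2600 + 0.0850i, |z|^2 = 0.0748
Iter 2: z = 0.3204 + 0.1292i, |z|^2 = 0.1193
Iter 3: z = 0.3459 + 0.1678i, |z|^2 = 0.1478
Iter 4: z = 0.3515 + 0.2011i, |z|^2 = 0.1640
Iter 5: z = 0.3431 + 0.2264i, |z|^2 = 0.1690
Iter 6: z = 0.3265 + 0.2404i, |z|^2 = 0.1644
Iter 7: z = 0.3088 + 0.2419i, |z|^2 = 0.1539
Iter 8: z = 0.2968 + 0.2344i, |z|^2 = 0.1431
Iter 9: z = 0.2931 + 0.2242i, |z|^2 = 0.1362
Iter 10: z = 0.2957 + 0.2164i, |z|^2 = 0.1343
Iter 11: z = 0.3006 + 0.2130i, |z|^2 = 0.1357
Iter 12: z = 0.3050 + 0.2130i, |z|^2 = 0.1384
Iter 13: z = 0.3076 + 0.2149i, |z|^2 = 0.1408
Iter 14: z = 0.3084 + 0.2172i, |z|^2 = 0.1423
Iter 15: z = 0.3079 + 0.2190i, |z|^2 = 0.1428
Iter 16: z = 0.3069 + 0.2199i, |z|^2 = 0.1425
Iter 17: z = 0.3058 + 0.2199i, |z|^2 = 0.1419

Answer: 18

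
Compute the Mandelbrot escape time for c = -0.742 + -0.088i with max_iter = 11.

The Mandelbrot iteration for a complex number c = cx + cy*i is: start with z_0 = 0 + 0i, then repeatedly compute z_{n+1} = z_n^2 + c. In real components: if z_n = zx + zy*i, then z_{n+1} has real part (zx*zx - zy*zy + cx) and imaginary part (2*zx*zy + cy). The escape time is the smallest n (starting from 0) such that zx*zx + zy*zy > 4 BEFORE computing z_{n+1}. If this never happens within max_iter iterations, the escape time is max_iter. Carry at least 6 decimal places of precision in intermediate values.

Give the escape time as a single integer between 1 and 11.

Answer: 11

Derivation:
z_0 = 0 + 0i, c = -0.7420 + -0.0880i
Iter 1: z = -0.7420 + -0.0880i, |z|^2 = 0.5583
Iter 2: z = -0.1992 + 0.0426i, |z|^2 = 0.0415
Iter 3: z = -0.7041 + -0.1050i, |z|^2 = 0.5068
Iter 4: z = -0.2572 + 0.0598i, |z|^2 = 0.0697
Iter 5: z = -0.6794 + -0.1188i, |z|^2 = 0.4757
Iter 6: z = -0.2945 + 0.0734i, |z|^2 = 0.0921
Iter 7: z = -0.6607 + -0.1312i, |z|^2 = 0.4537
Iter 8: z = -0.3227 + 0.0854i, |z|^2 = 0.1115
Iter 9: z = -0.6451 + -0.1431i, |z|^2 = 0.4367
Iter 10: z = -0.3463 + 0.0967i, |z|^2 = 0.1293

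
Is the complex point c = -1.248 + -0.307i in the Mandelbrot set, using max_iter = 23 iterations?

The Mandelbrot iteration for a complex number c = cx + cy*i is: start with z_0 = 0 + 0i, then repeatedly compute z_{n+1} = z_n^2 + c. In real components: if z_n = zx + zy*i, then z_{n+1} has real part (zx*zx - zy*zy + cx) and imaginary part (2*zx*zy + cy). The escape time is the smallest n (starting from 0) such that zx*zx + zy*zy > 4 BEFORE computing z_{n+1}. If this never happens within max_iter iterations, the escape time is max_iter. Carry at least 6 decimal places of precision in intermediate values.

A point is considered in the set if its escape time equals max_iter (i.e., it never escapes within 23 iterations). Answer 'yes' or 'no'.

Answer: no

Derivation:
z_0 = 0 + 0i, c = -1.2480 + -0.3070i
Iter 1: z = -1.2480 + -0.3070i, |z|^2 = 1.6518
Iter 2: z = 0.2153 + 0.4593i, |z|^2 = 0.2573
Iter 3: z = -1.4126 + -0.1093i, |z|^2 = 2.0074
Iter 4: z = 0.7355 + 0.0017i, |z|^2 = 0.5409
Iter 5: z = -0.7071 + -0.3044i, |z|^2 = 0.5926
Iter 6: z = -0.8408 + 0.1235i, |z|^2 = 0.7221
Iter 7: z = -0.5564 + -0.5147i, |z|^2 = 0.5745
Iter 8: z = -1.2034 + 0.2658i, |z|^2 = 1.5187
Iter 9: z = 0.1294 + -0.9466i, |z|^2 = 0.9129
Iter 10: z = -2.1274 + -0.5520i, |z|^2 = 4.8305
Escaped at iteration 10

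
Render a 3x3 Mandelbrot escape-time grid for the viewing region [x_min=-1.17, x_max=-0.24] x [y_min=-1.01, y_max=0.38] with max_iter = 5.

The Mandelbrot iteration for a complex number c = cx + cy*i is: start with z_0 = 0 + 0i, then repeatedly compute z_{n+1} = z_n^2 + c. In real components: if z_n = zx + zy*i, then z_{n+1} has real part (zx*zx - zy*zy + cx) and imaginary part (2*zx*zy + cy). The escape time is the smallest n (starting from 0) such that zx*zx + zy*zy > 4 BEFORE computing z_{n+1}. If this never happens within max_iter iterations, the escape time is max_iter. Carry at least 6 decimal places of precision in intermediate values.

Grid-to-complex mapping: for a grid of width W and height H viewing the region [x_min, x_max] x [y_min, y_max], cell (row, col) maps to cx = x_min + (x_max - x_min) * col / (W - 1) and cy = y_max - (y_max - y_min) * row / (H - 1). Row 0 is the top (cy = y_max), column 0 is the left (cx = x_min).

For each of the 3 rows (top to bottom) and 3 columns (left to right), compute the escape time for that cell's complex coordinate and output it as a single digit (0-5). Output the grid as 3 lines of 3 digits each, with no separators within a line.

Answer: 555
555
335

Derivation:
(row=0, col=0): c = -1.1700 + 0.3800i → escape time 5
(row=0, col=1): c = -0.7050 + 0.3800i → escape time 5
(row=0, col=2): c = -0.2400 + 0.3800i → escape time 5
(row=1, col=0): c = -1.1700 + -0.3150i → escape time 5
(row=1, col=1): c = -0.7050 + -0.3150i → escape time 5
(row=1, col=2): c = -0.2400 + -0.3150i → escape time 5
(row=2, col=0): c = -1.1700 + -1.0100i → escape time 3
(row=2, col=1): c = -0.7050 + -1.0100i → escape time 3
(row=2, col=2): c = -0.2400 + -1.0100i → escape time 5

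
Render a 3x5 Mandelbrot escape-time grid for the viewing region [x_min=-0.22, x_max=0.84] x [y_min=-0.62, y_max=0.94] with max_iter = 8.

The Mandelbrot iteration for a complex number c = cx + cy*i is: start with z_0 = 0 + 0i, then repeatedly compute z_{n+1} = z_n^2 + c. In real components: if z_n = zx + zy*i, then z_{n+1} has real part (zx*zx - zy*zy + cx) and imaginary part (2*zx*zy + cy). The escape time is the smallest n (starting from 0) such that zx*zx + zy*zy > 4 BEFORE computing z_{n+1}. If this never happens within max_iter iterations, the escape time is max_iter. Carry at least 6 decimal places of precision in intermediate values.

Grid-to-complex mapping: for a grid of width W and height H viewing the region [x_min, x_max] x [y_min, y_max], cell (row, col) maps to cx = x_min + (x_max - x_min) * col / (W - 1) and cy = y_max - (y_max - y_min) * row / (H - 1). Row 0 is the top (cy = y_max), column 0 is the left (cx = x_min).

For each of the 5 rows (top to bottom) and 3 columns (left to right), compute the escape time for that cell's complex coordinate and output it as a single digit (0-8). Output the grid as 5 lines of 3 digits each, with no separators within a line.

Answer: 742
883
883
883
882

Derivation:
(row=0, col=0): c = -0.2200 + 0.9400i → escape time 7
(row=0, col=1): c = 0.3100 + 0.9400i → escape time 4
(row=0, col=2): c = 0.8400 + 0.9400i → escape time 2
(row=1, col=0): c = -0.2200 + 0.5500i → escape time 8
(row=1, col=1): c = 0.3100 + 0.5500i → escape time 8
(row=1, col=2): c = 0.8400 + 0.5500i → escape time 3
(row=2, col=0): c = -0.2200 + 0.1600i → escape time 8
(row=2, col=1): c = 0.3100 + 0.1600i → escape time 8
(row=2, col=2): c = 0.8400 + 0.1600i → escape time 3
(row=3, col=0): c = -0.2200 + -0.2300i → escape time 8
(row=3, col=1): c = 0.3100 + -0.2300i → escape time 8
(row=3, col=2): c = 0.8400 + -0.2300i → escape time 3
(row=4, col=0): c = -0.2200 + -0.6200i → escape time 8
(row=4, col=1): c = 0.3100 + -0.6200i → escape time 8
(row=4, col=2): c = 0.8400 + -0.6200i → escape time 2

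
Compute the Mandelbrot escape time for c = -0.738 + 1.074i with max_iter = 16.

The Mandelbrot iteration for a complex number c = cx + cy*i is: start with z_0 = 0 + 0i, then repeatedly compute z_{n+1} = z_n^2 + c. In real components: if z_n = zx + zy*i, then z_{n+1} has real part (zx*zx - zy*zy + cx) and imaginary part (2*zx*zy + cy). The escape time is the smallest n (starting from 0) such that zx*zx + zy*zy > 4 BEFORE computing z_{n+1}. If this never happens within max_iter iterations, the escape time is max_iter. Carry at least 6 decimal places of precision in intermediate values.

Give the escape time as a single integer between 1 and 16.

z_0 = 0 + 0i, c = -0.7380 + 1.0740i
Iter 1: z = -0.7380 + 1.0740i, |z|^2 = 1.6981
Iter 2: z = -1.3468 + -0.5112i, |z|^2 = 2.0753
Iter 3: z = 0.8146 + 2.4511i, |z|^2 = 6.6713
Escaped at iteration 3

Answer: 3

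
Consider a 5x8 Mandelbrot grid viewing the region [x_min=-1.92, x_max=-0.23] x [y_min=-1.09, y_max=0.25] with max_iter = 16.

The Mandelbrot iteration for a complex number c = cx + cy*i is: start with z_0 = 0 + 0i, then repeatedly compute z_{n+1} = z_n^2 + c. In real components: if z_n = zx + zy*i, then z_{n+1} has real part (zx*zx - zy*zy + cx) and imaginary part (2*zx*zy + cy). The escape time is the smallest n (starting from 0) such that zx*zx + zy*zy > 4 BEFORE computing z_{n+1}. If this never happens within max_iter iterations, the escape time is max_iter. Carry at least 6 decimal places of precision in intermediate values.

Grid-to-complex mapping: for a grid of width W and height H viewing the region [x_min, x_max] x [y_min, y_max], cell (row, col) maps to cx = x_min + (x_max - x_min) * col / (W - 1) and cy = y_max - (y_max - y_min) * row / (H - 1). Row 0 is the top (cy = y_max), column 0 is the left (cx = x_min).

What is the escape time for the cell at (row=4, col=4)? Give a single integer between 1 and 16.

Answer: 16

Derivation:
z_0 = 0 + 0i, c = -0.2300 + -0.5157i
Iter 1: z = -0.2300 + -0.5157i, |z|^2 = 0.3189
Iter 2: z = -0.4431 + -0.2785i, |z|^2 = 0.2739
Iter 3: z = -0.1113 + -0.2689i, |z|^2 = 0.0847
Iter 4: z = -0.2900 + -0.4559i, |z|^2 = 0.2919
Iter 5: z = -0.3537 + -0.2514i, |z|^2 = 0.1883
Iter 6: z = -0.1680 + -0.3379i, |z|^2 = 0.1424
Iter 7: z = -0.3159 + -0.4022i, |z|^2 = 0.2615
Iter 8: z = -0.2919 + -0.2616i, |z|^2 = 0.1537
Iter 9: z = -0.2132 + -0.3630i, |z|^2 = 0.1772
Iter 10: z = -0.3163 + -0.3609i, |z|^2 = 0.2303
Iter 11: z = -0.2602 + -0.2874i, |z|^2 = 0.1503
Iter 12: z = -0.2449 + -0.3661i, |z|^2 = 0.1940
Iter 13: z = -0.3041 + -0.3364i, |z|^2 = 0.2056
Iter 14: z = -0.2507 + -0.3111i, |z|^2 = 0.1596
Iter 15: z = -0.2640 + -0.3597i, |z|^2 = 0.1991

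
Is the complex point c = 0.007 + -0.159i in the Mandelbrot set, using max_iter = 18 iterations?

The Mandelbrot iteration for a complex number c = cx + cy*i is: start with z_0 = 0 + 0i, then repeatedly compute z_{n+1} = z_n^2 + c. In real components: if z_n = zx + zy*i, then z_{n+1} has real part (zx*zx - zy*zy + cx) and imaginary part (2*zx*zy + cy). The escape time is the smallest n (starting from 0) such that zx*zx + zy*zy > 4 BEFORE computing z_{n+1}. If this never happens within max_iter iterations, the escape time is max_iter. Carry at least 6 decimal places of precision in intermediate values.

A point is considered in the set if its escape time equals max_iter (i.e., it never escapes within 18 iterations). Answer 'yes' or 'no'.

z_0 = 0 + 0i, c = 0.0070 + -0.1590i
Iter 1: z = 0.0070 + -0.1590i, |z|^2 = 0.0253
Iter 2: z = -0.0182 + -0.1612i, |z|^2 = 0.0263
Iter 3: z = -0.0187 + -0.1531i, |z|^2 = 0.0238
Iter 4: z = -0.0161 + -0.1533i, |z|^2 = 0.0238
Iter 5: z = -0.0162 + -0.1541i, |z|^2 = 0.0240
Iter 6: z = -0.0165 + -0.1540i, |z|^2 = 0.0240
Iter 7: z = -0.0164 + -0.1539i, |z|^2 = 0.0240
Iter 8: z = -0.0164 + -0.1539i, |z|^2 = 0.0240
Iter 9: z = -0.0164 + -0.1539i, |z|^2 = 0.0240
Iter 10: z = -0.0164 + -0.1539i, |z|^2 = 0.0240
Iter 11: z = -0.0164 + -0.1539i, |z|^2 = 0.0240
Iter 12: z = -0.0164 + -0.1539i, |z|^2 = 0.0240
Iter 13: z = -0.0164 + -0.1539i, |z|^2 = 0.0240
Iter 14: z = -0.0164 + -0.1539i, |z|^2 = 0.0240
Iter 15: z = -0.0164 + -0.1539i, |z|^2 = 0.0240
Iter 16: z = -0.0164 + -0.1539i, |z|^2 = 0.0240
Iter 17: z = -0.0164 + -0.1539i, |z|^2 = 0.0240
Did not escape in 18 iterations → in set

Answer: yes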